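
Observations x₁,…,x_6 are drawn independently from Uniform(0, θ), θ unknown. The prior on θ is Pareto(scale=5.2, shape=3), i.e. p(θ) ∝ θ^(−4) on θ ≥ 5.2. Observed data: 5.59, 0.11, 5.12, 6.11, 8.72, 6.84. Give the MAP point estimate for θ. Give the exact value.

The Uniform(0, θ) likelihood is θ^(−n) for θ ≥ max(xᵢ), zero otherwise. Here max(xᵢ) = 8.72.
Posterior ∝ θ^(−4) · θ^(−6) = θ^(−10) on θ ≥ max(5.2, 8.72) = 8.72.
This density is strictly decreasing in θ, so the posterior mode lies at the lower boundary of the support.

θ̂_MAP = 8.72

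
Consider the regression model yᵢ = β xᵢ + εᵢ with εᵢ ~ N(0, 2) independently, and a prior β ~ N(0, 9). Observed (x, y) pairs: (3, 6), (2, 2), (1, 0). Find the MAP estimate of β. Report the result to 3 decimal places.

log p(β | y) = −Σ(yᵢ − βxᵢ)²/(2·2) − β²/(2·9) + const.
Setting the derivative to zero: Σxᵢ(yᵢ − βxᵢ)/2 − β/9 = 0, so β = Σxᵢyᵢ / (Σxᵢ² + σ²/τ²).
Σxᵢyᵢ = 3·6 + 2·2 + 1·0 = 22; Σxᵢ² = 14; σ²/τ² = 2/9.
β̂_MAP = 22 / (14 + 2/9) = 22/(128/9) = 99/64 ≈ 1.547.

β̂_MAP = 1.547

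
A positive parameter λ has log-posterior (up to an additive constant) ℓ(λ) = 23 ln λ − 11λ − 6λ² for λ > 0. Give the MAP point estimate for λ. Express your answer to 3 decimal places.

ℓ'(λ) = 23/λ − 11 − 12λ. Setting this to zero and multiplying by λ: 12λ² + 11λ − 23 = 0.
λ = (−11 + √(11² + 4·12·23)) / (2·12) = (−11 + √1225) / 24 = (−11 + 35)/24 = 1.
ℓ''(λ) = −23/λ² − 12 < 0, confirming a maximum.

λ̂_MAP = 1.000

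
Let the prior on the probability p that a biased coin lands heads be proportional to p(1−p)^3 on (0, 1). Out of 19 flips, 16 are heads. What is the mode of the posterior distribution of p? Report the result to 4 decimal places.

p̂_MAP = 0.7391

The prior density ∝ p(1−p)^3 is the kernel of Beta(2, 4).
Data: 16 successes in 19 trials. The binomial likelihood contributes p^16(1−p)^3, so the posterior is Beta(2+16, 4+3) = Beta(18, 7).
For Beta(a, b) with a, b > 1 the mode is (a−1)/(a+b−2) = 17/23 ≈ 0.7391.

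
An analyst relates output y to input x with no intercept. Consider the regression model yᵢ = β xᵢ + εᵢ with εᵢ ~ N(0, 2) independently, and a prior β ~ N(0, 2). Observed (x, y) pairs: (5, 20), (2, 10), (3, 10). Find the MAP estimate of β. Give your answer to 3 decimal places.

β̂_MAP = 3.846

log p(β | y) = −Σ(yᵢ − βxᵢ)²/(2·2) − β²/(2·2) + const.
Setting the derivative to zero: Σxᵢ(yᵢ − βxᵢ)/2 − β/2 = 0, so β = Σxᵢyᵢ / (Σxᵢ² + σ²/τ²).
Σxᵢyᵢ = 5·20 + 2·10 + 3·10 = 150; Σxᵢ² = 38; σ²/τ² = 1.
β̂_MAP = 150 / (38 + 1) = 150/39 ≈ 3.846.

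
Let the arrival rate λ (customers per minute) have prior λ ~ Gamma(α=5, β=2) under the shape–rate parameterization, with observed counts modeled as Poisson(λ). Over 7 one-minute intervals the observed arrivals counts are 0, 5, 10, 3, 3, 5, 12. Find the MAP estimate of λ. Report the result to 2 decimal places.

Σxᵢ = 0+5+10+3+3+5+12 = 38, with n = 7.
Posterior ∝ λ^4e^(−2λ) · λ^38e^(−7λ) = λ^42e^(−9λ), i.e. Gamma(shape=43, rate=9).
The mode of a Gamma(a, b) with a ≥ 1 (shape–rate) is (a−1)/b = 42/9 ≈ 4.67.

λ̂_MAP = 4.67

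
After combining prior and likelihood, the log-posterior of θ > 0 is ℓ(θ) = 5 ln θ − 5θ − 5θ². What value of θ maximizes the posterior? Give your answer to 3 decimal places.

ℓ'(θ) = 5/θ − 5 − 10θ. Setting this to zero and multiplying by θ: 10θ² + 5θ − 5 = 0.
θ = (−5 + √(5² + 4·10·5)) / (2·10) = (−5 + √225) / 20 = (−5 + 15)/20 = 1/2.
ℓ''(θ) = −5/θ² − 10 < 0, confirming a maximum.

θ̂_MAP = 0.500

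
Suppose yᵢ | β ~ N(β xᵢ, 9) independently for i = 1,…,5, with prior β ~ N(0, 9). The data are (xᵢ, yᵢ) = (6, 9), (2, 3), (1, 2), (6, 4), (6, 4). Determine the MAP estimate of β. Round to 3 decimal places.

log p(β | y) = −Σ(yᵢ − βxᵢ)²/(2·9) − β²/(2·9) + const.
Setting the derivative to zero: Σxᵢ(yᵢ − βxᵢ)/9 − β/9 = 0, so β = Σxᵢyᵢ / (Σxᵢ² + σ²/τ²).
Σxᵢyᵢ = 6·9 + 2·3 + 1·2 + 6·4 + 6·4 = 110; Σxᵢ² = 113; σ²/τ² = 1.
β̂_MAP = 110 / (113 + 1) = 110/114 ≈ 0.965.

β̂_MAP = 0.965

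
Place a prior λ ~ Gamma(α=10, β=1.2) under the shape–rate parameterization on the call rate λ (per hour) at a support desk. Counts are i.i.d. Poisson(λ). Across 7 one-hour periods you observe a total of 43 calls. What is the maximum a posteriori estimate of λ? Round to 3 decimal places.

Σxᵢ = 43, n = 7.
Posterior ∝ λ^9e^(−1.2λ) · λ^43e^(−7λ) = λ^52e^(−8.2λ), i.e. Gamma(shape=53, rate=8.2).
The mode of a Gamma(a, b) with a ≥ 1 (shape–rate) is (a−1)/b = 52/8.2 ≈ 6.341.

λ̂_MAP = 6.341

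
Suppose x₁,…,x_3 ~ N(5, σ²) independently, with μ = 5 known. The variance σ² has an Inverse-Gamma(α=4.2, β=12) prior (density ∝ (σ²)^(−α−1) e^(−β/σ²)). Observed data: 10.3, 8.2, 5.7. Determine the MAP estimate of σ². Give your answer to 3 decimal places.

Sum of squared deviations about the known mean: SS = (10.3−5)² + (8.2−5)² + (5.7−5)² = 38.82.
The Normal likelihood contributes (σ²)^(−n/2) exp(−SS/(2σ²)), so the posterior is Inverse-Gamma(α + n/2, β + SS/2) = Inverse-Gamma(5.7, 31.41).
The mode of Inverse-Gamma(a, b) is b/(a+1) = 31.41/6.7 ≈ 4.688.

σ̂²_MAP = 4.688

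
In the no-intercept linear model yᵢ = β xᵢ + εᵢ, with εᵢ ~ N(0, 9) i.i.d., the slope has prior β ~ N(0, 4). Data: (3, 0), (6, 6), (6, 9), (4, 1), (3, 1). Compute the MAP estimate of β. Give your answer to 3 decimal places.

β̂_MAP = 0.896

log p(β | y) = −Σ(yᵢ − βxᵢ)²/(2·9) − β²/(2·4) + const.
Setting the derivative to zero: Σxᵢ(yᵢ − βxᵢ)/9 − β/4 = 0, so β = Σxᵢyᵢ / (Σxᵢ² + σ²/τ²).
Σxᵢyᵢ = 3·0 + 6·6 + 6·9 + 4·1 + 3·1 = 97; Σxᵢ² = 106; σ²/τ² = 2.25.
β̂_MAP = 97 / (106 + 2.25) = 97/108.25 ≈ 0.896.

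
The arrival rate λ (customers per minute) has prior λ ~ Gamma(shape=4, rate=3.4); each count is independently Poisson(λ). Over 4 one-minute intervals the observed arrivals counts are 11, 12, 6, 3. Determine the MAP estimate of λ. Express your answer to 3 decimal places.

Σxᵢ = 11+12+6+3 = 32, with n = 4.
Posterior ∝ λ^3e^(−3.4λ) · λ^32e^(−4λ) = λ^35e^(−7.4λ), i.e. Gamma(shape=36, rate=7.4).
The mode of a Gamma(a, b) with a ≥ 1 (shape–rate) is (a−1)/b = 35/7.4 ≈ 4.730.

λ̂_MAP = 4.730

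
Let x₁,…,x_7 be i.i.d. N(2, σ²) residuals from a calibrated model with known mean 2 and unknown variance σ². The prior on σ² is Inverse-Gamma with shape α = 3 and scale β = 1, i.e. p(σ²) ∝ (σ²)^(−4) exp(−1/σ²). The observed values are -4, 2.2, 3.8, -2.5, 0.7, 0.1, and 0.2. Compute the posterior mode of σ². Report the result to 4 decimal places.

σ̂²_MAP = 4.6713

Sum of squared deviations about the known mean: SS = (-4−2)² + (2.2−2)² + (3.8−2)² + (-2.5−2)² + (0.7−2)² + (0.1−2)² + (0.2−2)² = 68.07.
The Normal likelihood contributes (σ²)^(−n/2) exp(−SS/(2σ²)), so the posterior is Inverse-Gamma(α + n/2, β + SS/2) = Inverse-Gamma(6.5, 35.035).
The mode of Inverse-Gamma(a, b) is b/(a+1) = 35.035/7.5 ≈ 4.6713.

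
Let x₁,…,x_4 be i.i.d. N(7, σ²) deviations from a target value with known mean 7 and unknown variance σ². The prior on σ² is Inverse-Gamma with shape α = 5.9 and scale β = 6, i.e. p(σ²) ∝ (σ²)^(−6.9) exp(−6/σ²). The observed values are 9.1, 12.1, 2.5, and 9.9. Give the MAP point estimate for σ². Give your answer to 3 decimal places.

Sum of squared deviations about the known mean: SS = (9.1−7)² + (12.1−7)² + (2.5−7)² + (9.9−7)² = 59.08.
The Normal likelihood contributes (σ²)^(−n/2) exp(−SS/(2σ²)), so the posterior is Inverse-Gamma(α + n/2, β + SS/2) = Inverse-Gamma(7.9, 35.54).
The mode of Inverse-Gamma(a, b) is b/(a+1) = 35.54/8.9 ≈ 3.993.

σ̂²_MAP = 3.993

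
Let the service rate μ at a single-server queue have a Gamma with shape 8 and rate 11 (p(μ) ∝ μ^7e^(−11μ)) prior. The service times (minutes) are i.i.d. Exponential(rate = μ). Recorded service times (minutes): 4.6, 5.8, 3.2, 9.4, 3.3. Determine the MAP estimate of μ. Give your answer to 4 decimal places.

The Exponential(rate=μ) likelihood is ∝ μ^n e^(−μΣtᵢ). Here n = 5 and Σtᵢ = 4.6 + 5.8 + 3.2 + 9.4 + 3.3 = 26.3.
Posterior ∝ μ^7e^(−11μ) · μ^5e^(−26.3μ) = μ^12e^(−37.3μ), i.e. Gamma(13, 37.3).
Mode = (a−1)/b = 12/37.3 ≈ 0.3217.

μ̂_MAP = 0.3217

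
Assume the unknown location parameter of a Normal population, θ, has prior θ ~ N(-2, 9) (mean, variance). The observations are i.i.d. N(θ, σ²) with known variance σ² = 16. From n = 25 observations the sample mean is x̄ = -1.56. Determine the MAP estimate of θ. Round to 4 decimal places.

n = 25, x̄ = -1.56.
For a Normal prior and Normal likelihood with known variance, the posterior is Normal; its mode equals its mean, the precision-weighted average.
Prior precision 1/σ₀² = 1/9; data precision n/σ² = 25/16 = 1.5625.
θ̂ = ((1/9)·(-2) + 1.5625·(-1.56)) / (1/9 + 1.5625) = (-383/144)/(241/144) = -383/241 ≈ -1.5892.

θ̂_MAP = -1.5892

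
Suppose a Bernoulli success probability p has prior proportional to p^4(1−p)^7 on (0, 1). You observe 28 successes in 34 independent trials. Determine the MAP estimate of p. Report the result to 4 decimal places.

The prior density ∝ p^4(1−p)^7 is the kernel of Beta(5, 8).
Data: 28 successes in 34 trials. The binomial likelihood contributes p^28(1−p)^6, so the posterior is Beta(5+28, 8+6) = Beta(33, 14).
For Beta(a, b) with a, b > 1 the mode is (a−1)/(a+b−2) = 32/45 ≈ 0.7111.

p̂_MAP = 0.7111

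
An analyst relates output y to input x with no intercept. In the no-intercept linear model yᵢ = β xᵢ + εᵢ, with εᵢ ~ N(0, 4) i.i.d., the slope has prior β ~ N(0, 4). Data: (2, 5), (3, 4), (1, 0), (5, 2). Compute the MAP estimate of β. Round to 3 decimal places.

β̂_MAP = 0.800

log p(β | y) = −Σ(yᵢ − βxᵢ)²/(2·4) − β²/(2·4) + const.
Setting the derivative to zero: Σxᵢ(yᵢ − βxᵢ)/4 − β/4 = 0, so β = Σxᵢyᵢ / (Σxᵢ² + σ²/τ²).
Σxᵢyᵢ = 2·5 + 3·4 + 1·0 + 5·2 = 32; Σxᵢ² = 39; σ²/τ² = 1.
β̂_MAP = 32 / (39 + 1) = 32/40 ≈ 0.800.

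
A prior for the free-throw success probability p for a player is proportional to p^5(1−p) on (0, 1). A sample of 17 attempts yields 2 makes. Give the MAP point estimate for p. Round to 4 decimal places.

p̂_MAP = 0.3043

The prior density ∝ p^5(1−p)^1 is the kernel of Beta(6, 2).
Data: 2 successes in 17 trials. The binomial likelihood contributes p^2(1−p)^15, so the posterior is Beta(6+2, 2+15) = Beta(8, 17).
For Beta(a, b) with a, b > 1 the mode is (a−1)/(a+b−2) = 7/23 ≈ 0.3043.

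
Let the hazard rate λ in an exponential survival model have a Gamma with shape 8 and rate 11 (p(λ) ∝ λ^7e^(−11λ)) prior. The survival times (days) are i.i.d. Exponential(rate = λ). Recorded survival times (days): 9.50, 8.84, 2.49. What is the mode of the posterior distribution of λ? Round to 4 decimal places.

λ̂_MAP = 0.3142

The Exponential(rate=λ) likelihood is ∝ λ^n e^(−λΣtᵢ). Here n = 3 and Σtᵢ = 9.50 + 8.84 + 2.49 = 20.83.
Posterior ∝ λ^7e^(−11λ) · λ^3e^(−20.83λ) = λ^10e^(−31.83λ), i.e. Gamma(11, 31.83).
Mode = (a−1)/b = 10/31.83 ≈ 0.3142.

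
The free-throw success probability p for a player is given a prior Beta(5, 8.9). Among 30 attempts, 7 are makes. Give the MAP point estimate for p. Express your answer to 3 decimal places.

Prior: Beta(5, 8.9).
Data: 7 successes in 30 trials. The binomial likelihood contributes p^7(1−p)^23, so the posterior is Beta(5+7, 8.9+23) = Beta(12, 31.9).
For Beta(a, b) with a, b > 1 the mode is (a−1)/(a+b−2) = 11/41.9 ≈ 0.263.

p̂_MAP = 0.263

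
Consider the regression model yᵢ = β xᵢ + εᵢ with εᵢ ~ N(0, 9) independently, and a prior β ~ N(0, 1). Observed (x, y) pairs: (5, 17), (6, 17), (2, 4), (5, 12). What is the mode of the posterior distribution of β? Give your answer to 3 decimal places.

β̂_MAP = 2.576

log p(β | y) = −Σ(yᵢ − βxᵢ)²/(2·9) − β²/(2·1) + const.
Setting the derivative to zero: Σxᵢ(yᵢ − βxᵢ)/9 − β/1 = 0, so β = Σxᵢyᵢ / (Σxᵢ² + σ²/τ²).
Σxᵢyᵢ = 5·17 + 6·17 + 2·4 + 5·12 = 255; Σxᵢ² = 90; σ²/τ² = 9.
β̂_MAP = 255 / (90 + 9) = 255/99 ≈ 2.576.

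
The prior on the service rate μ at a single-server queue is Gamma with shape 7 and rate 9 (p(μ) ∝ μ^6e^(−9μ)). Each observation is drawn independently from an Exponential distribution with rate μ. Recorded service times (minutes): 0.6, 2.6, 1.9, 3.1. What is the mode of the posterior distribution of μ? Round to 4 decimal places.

μ̂_MAP = 0.5814

The Exponential(rate=μ) likelihood is ∝ μ^n e^(−μΣtᵢ). Here n = 4 and Σtᵢ = 0.6 + 2.6 + 1.9 + 3.1 = 8.2.
Posterior ∝ μ^6e^(−9μ) · μ^4e^(−8.2μ) = μ^10e^(−17.2μ), i.e. Gamma(11, 17.2).
Mode = (a−1)/b = 10/17.2 ≈ 0.5814.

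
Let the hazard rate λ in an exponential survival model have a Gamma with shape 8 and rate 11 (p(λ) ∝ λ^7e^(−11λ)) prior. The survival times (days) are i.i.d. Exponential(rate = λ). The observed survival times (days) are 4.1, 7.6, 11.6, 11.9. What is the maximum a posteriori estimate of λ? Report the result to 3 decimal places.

The Exponential(rate=λ) likelihood is ∝ λ^n e^(−λΣtᵢ). Here n = 4 and Σtᵢ = 4.1 + 7.6 + 11.6 + 11.9 = 35.2.
Posterior ∝ λ^7e^(−11λ) · λ^4e^(−35.2λ) = λ^11e^(−46.2λ), i.e. Gamma(12, 46.2).
Mode = (a−1)/b = 11/46.2 ≈ 0.238.

λ̂_MAP = 0.238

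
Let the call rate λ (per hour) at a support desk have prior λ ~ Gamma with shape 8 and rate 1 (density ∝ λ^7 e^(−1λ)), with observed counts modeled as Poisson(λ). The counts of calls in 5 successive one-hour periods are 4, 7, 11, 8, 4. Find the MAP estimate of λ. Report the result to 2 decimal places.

Σxᵢ = 4+7+11+8+4 = 34, with n = 5.
Posterior ∝ λ^7e^(−1λ) · λ^34e^(−5λ) = λ^41e^(−6λ), i.e. Gamma(shape=42, rate=6).
The mode of a Gamma(a, b) with a ≥ 1 (shape–rate) is (a−1)/b = 41/6 ≈ 6.83.

λ̂_MAP = 6.83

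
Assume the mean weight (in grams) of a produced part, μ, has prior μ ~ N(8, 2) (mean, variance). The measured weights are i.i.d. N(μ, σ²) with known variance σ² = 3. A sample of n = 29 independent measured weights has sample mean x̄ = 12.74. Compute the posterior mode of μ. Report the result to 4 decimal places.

n = 29, x̄ = 12.74.
For a Normal prior and Normal likelihood with known variance, the posterior is Normal; its mode equals its mean, the precision-weighted average.
Prior precision 1/σ₀² = 1/2 = 0.5; data precision n/σ² = 29/3.
μ̂ = (0.5·8 + (29/3)·12.74) / (0.5 + 29/3) = (19073/150)/(61/6) = 19073/1525 ≈ 12.5069.

μ̂_MAP = 12.5069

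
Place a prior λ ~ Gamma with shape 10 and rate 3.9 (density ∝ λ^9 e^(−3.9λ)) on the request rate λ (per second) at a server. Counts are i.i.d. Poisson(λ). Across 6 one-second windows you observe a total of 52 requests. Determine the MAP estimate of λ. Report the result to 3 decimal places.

Σxᵢ = 52, n = 6.
Posterior ∝ λ^9e^(−3.9λ) · λ^52e^(−6λ) = λ^61e^(−9.9λ), i.e. Gamma(shape=62, rate=9.9).
The mode of a Gamma(a, b) with a ≥ 1 (shape–rate) is (a−1)/b = 61/9.9 ≈ 6.162.

λ̂_MAP = 6.162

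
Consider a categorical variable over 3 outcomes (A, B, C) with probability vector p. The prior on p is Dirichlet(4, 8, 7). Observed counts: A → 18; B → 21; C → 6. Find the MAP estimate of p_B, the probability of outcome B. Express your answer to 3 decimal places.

MAP estimate of p_B = 0.459

The posterior is Dirichlet(αᵢ + nᵢ) = Dirichlet(22, 29, 13).
For a Dirichlet(a₁,…,a_K) with all aᵢ > 1, the mode has j-th component (aⱼ − 1)/(Σaᵢ − K).
Here Σaᵢ = 64 and K = 3, so p_B = (29 − 1)/(64 − 3) = 28/61 ≈ 0.459.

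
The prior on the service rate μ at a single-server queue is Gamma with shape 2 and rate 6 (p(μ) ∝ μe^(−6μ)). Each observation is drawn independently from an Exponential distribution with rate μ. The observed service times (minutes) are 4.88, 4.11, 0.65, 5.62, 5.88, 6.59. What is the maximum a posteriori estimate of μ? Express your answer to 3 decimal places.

μ̂_MAP = 0.208

The Exponential(rate=μ) likelihood is ∝ μ^n e^(−μΣtᵢ). Here n = 6 and Σtᵢ = 4.88 + 4.11 + 0.65 + 5.62 + 5.88 + 6.59 = 27.73.
Posterior ∝ μe^(−6μ) · μ^6e^(−27.73μ) = μ^7e^(−33.73μ), i.e. Gamma(8, 33.73).
Mode = (a−1)/b = 7/33.73 ≈ 0.208.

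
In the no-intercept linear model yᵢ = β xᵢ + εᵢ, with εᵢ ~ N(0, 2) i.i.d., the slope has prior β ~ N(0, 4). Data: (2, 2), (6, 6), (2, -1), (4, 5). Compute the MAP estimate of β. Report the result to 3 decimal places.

log p(β | y) = −Σ(yᵢ − βxᵢ)²/(2·2) − β²/(2·4) + const.
Setting the derivative to zero: Σxᵢ(yᵢ − βxᵢ)/2 − β/4 = 0, so β = Σxᵢyᵢ / (Σxᵢ² + σ²/τ²).
Σxᵢyᵢ = 2·2 + 6·6 + 2·(-1) + 4·5 = 58; Σxᵢ² = 60; σ²/τ² = 0.5.
β̂_MAP = 58 / (60 + 0.5) = 58/60.5 ≈ 0.959.

β̂_MAP = 0.959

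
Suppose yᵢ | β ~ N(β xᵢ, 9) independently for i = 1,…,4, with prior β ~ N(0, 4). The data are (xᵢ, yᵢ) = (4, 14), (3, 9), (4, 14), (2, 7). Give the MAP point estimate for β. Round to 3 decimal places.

β̂_MAP = 3.238

log p(β | y) = −Σ(yᵢ − βxᵢ)²/(2·9) − β²/(2·4) + const.
Setting the derivative to zero: Σxᵢ(yᵢ − βxᵢ)/9 − β/4 = 0, so β = Σxᵢyᵢ / (Σxᵢ² + σ²/τ²).
Σxᵢyᵢ = 4·14 + 3·9 + 4·14 + 2·7 = 153; Σxᵢ² = 45; σ²/τ² = 2.25.
β̂_MAP = 153 / (45 + 2.25) = 153/47.25 ≈ 3.238.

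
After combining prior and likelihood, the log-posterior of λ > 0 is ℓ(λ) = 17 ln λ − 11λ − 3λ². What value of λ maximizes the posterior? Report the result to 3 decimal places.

λ̂_MAP = 1.000

ℓ'(λ) = 17/λ − 11 − 6λ. Setting this to zero and multiplying by λ: 6λ² + 11λ − 17 = 0.
λ = (−11 + √(11² + 4·6·17)) / (2·6) = (−11 + √529) / 12 = (−11 + 23)/12 = 1.
ℓ''(λ) = −17/λ² − 6 < 0, confirming a maximum.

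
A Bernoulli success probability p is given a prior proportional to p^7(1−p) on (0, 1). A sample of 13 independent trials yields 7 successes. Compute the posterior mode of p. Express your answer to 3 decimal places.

The prior density ∝ p^7(1−p)^1 is the kernel of Beta(8, 2).
Data: 7 successes in 13 trials. The binomial likelihood contributes p^7(1−p)^6, so the posterior is Beta(8+7, 2+6) = Beta(15, 8).
For Beta(a, b) with a, b > 1 the mode is (a−1)/(a+b−2) = 14/21 ≈ 0.667.

p̂_MAP = 0.667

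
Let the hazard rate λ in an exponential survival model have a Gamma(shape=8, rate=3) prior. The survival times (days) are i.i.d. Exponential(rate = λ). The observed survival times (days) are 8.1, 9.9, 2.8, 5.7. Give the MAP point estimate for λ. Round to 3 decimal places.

λ̂_MAP = 0.373

The Exponential(rate=λ) likelihood is ∝ λ^n e^(−λΣtᵢ). Here n = 4 and Σtᵢ = 8.1 + 9.9 + 2.8 + 5.7 = 26.5.
Posterior ∝ λ^7e^(−3λ) · λ^4e^(−26.5λ) = λ^11e^(−29.5λ), i.e. Gamma(12, 29.5).
Mode = (a−1)/b = 11/29.5 ≈ 0.373.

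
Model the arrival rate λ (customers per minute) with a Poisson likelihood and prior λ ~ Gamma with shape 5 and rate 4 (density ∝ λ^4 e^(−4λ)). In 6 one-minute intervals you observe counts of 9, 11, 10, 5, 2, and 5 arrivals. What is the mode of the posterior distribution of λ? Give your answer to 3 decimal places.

Σxᵢ = 9+11+10+5+2+5 = 42, with n = 6.
Posterior ∝ λ^4e^(−4λ) · λ^42e^(−6λ) = λ^46e^(−10λ), i.e. Gamma(shape=47, rate=10).
The mode of a Gamma(a, b) with a ≥ 1 (shape–rate) is (a−1)/b = 46/10 ≈ 4.600.

λ̂_MAP = 4.600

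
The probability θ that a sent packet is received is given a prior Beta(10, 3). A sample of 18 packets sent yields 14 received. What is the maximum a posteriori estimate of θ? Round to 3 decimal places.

Prior: Beta(10, 3).
Data: 14 successes in 18 trials. The binomial likelihood contributes θ^14(1−θ)^4, so the posterior is Beta(10+14, 3+4) = Beta(24, 7).
For Beta(a, b) with a, b > 1 the mode is (a−1)/(a+b−2) = 23/29 ≈ 0.793.

θ̂_MAP = 0.793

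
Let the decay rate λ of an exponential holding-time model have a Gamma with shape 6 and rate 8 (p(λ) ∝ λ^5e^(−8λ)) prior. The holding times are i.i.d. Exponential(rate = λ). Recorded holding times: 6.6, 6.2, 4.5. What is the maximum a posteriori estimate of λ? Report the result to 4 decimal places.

λ̂_MAP = 0.3162

The Exponential(rate=λ) likelihood is ∝ λ^n e^(−λΣtᵢ). Here n = 3 and Σtᵢ = 6.6 + 6.2 + 4.5 = 17.3.
Posterior ∝ λ^5e^(−8λ) · λ^3e^(−17.3λ) = λ^8e^(−25.3λ), i.e. Gamma(9, 25.3).
Mode = (a−1)/b = 8/25.3 ≈ 0.3162.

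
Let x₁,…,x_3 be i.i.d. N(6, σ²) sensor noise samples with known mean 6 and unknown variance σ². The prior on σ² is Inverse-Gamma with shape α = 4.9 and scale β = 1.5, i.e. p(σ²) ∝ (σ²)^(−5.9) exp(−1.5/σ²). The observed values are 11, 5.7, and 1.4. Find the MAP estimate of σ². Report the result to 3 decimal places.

σ̂²_MAP = 3.328

Sum of squared deviations about the known mean: SS = (11−6)² + (5.7−6)² + (1.4−6)² = 46.25.
The Normal likelihood contributes (σ²)^(−n/2) exp(−SS/(2σ²)), so the posterior is Inverse-Gamma(α + n/2, β + SS/2) = Inverse-Gamma(6.4, 24.625).
The mode of Inverse-Gamma(a, b) is b/(a+1) = 24.625/7.4 ≈ 3.328.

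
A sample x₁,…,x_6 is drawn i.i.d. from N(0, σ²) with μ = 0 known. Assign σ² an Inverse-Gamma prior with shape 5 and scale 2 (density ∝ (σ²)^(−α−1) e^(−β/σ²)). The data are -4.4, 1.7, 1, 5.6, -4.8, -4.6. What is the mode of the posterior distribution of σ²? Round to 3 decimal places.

Sum of squared deviations about the known mean: SS = (-4.4−0)² + (1.7−0)² + (1−0)² + (5.6−0)² + (-4.8−0)² + (-4.6−0)² = 98.81.
The Normal likelihood contributes (σ²)^(−n/2) exp(−SS/(2σ²)), so the posterior is Inverse-Gamma(α + n/2, β + SS/2) = Inverse-Gamma(8, 51.405).
The mode of Inverse-Gamma(a, b) is b/(a+1) = 51.405/9 ≈ 5.712.

σ̂²_MAP = 5.712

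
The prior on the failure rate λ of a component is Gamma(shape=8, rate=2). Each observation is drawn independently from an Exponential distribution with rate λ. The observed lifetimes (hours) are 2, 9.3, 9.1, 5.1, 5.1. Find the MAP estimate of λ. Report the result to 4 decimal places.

The Exponential(rate=λ) likelihood is ∝ λ^n e^(−λΣtᵢ). Here n = 5 and Σtᵢ = 2 + 9.3 + 9.1 + 5.1 + 5.1 = 30.6.
Posterior ∝ λ^7e^(−2λ) · λ^5e^(−30.6λ) = λ^12e^(−32.6λ), i.e. Gamma(13, 32.6).
Mode = (a−1)/b = 12/32.6 ≈ 0.3681.

λ̂_MAP = 0.3681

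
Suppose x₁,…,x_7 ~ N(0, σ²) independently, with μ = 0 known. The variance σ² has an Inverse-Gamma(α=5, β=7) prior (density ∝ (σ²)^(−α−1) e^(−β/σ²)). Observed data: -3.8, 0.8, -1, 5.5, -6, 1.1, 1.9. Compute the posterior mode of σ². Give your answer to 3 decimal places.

Sum of squared deviations about the known mean: SS = (-3.8−0)² + (0.8−0)² + (-1−0)² + (5.5−0)² + (-6−0)² + (1.1−0)² + (1.9−0)² = 87.15.
The Normal likelihood contributes (σ²)^(−n/2) exp(−SS/(2σ²)), so the posterior is Inverse-Gamma(α + n/2, β + SS/2) = Inverse-Gamma(8.5, 50.575).
The mode of Inverse-Gamma(a, b) is b/(a+1) = 50.575/9.5 ≈ 5.324.

σ̂²_MAP = 5.324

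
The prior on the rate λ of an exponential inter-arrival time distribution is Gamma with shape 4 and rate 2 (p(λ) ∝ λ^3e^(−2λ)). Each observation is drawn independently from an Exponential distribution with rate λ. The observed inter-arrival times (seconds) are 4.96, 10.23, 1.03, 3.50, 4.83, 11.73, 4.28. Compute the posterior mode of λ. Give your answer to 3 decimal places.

The Exponential(rate=λ) likelihood is ∝ λ^n e^(−λΣtᵢ). Here n = 7 and Σtᵢ = 4.96 + 10.23 + 1.03 + 3.50 + 4.83 + 11.73 + 4.28 = 40.56.
Posterior ∝ λ^3e^(−2λ) · λ^7e^(−40.56λ) = λ^10e^(−42.56λ), i.e. Gamma(11, 42.56).
Mode = (a−1)/b = 10/42.56 ≈ 0.235.

λ̂_MAP = 0.235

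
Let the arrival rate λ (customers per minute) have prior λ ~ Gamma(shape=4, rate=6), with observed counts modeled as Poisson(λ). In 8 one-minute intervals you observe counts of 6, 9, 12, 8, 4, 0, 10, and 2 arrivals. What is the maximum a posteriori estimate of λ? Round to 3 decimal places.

λ̂_MAP = 3.857

Σxᵢ = 6+9+12+8+4+0+10+2 = 51, with n = 8.
Posterior ∝ λ^3e^(−6λ) · λ^51e^(−8λ) = λ^54e^(−14λ), i.e. Gamma(shape=55, rate=14).
The mode of a Gamma(a, b) with a ≥ 1 (shape–rate) is (a−1)/b = 54/14 ≈ 3.857.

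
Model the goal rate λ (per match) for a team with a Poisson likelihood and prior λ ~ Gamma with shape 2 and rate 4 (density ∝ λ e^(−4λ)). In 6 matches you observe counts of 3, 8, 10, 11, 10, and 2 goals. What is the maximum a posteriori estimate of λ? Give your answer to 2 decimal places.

Σxᵢ = 3+8+10+11+10+2 = 44, with n = 6.
Posterior ∝ λe^(−4λ) · λ^44e^(−6λ) = λ^45e^(−10λ), i.e. Gamma(shape=46, rate=10).
The mode of a Gamma(a, b) with a ≥ 1 (shape–rate) is (a−1)/b = 45/10 ≈ 4.50.

λ̂_MAP = 4.50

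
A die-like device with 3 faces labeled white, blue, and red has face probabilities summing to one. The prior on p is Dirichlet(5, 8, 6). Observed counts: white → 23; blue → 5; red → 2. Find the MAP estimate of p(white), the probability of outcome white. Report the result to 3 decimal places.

MAP estimate of p(white) = 0.587

The posterior is Dirichlet(αᵢ + nᵢ) = Dirichlet(28, 13, 8).
For a Dirichlet(a₁,…,a_K) with all aᵢ > 1, the mode has j-th component (aⱼ − 1)/(Σaᵢ − K).
Here Σaᵢ = 49 and K = 3, so p(white) = (28 − 1)/(49 − 3) = 27/46 ≈ 0.587.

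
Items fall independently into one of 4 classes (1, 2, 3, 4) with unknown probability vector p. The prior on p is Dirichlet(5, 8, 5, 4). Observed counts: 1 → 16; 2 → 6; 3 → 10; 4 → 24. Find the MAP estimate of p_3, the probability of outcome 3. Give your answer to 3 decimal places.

MAP estimate: 0.189

The posterior is Dirichlet(αᵢ + nᵢ) = Dirichlet(21, 14, 15, 28).
For a Dirichlet(a₁,…,a_K) with all aᵢ > 1, the mode has j-th component (aⱼ − 1)/(Σaᵢ − K).
Here Σaᵢ = 78 and K = 4, so p_3 = (15 − 1)/(78 − 4) = 14/74 ≈ 0.189.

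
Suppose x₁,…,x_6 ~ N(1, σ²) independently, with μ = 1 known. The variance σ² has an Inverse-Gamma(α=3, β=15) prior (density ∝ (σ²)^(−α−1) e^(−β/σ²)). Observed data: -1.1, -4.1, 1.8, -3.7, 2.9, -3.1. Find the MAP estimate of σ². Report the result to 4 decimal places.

Sum of squared deviations about the known mean: SS = (-1.1−1)² + (-4.1−1)² + (1.8−1)² + (-3.7−1)² + (2.9−1)² + (-3.1−1)² = 73.57.
The Normal likelihood contributes (σ²)^(−n/2) exp(−SS/(2σ²)), so the posterior is Inverse-Gamma(α + n/2, β + SS/2) = Inverse-Gamma(6, 51.785).
The mode of Inverse-Gamma(a, b) is b/(a+1) = 51.785/7 ≈ 7.3979.

σ̂²_MAP = 7.3979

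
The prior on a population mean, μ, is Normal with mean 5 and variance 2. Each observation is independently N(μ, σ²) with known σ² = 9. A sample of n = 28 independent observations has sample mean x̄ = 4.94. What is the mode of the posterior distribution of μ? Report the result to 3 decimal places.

n = 28, x̄ = 4.94.
For a Normal prior and Normal likelihood with known variance, the posterior is Normal; its mode equals its mean, the precision-weighted average.
Prior precision 1/σ₀² = 1/2 = 0.5; data precision n/σ² = 28/9.
μ̂ = (0.5·5 + (28/9)·4.94) / (0.5 + 28/9) = (8041/450)/(65/18) = 8041/1625 ≈ 4.948.

μ̂_MAP = 4.948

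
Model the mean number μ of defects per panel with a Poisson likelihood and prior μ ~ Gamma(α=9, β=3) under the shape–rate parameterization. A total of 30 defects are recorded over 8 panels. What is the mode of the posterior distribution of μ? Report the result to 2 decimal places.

μ̂_MAP = 3.45

Σxᵢ = 30, n = 8.
Posterior ∝ μ^8e^(−3μ) · μ^30e^(−8μ) = μ^38e^(−11μ), i.e. Gamma(shape=39, rate=11).
The mode of a Gamma(a, b) with a ≥ 1 (shape–rate) is (a−1)/b = 38/11 ≈ 3.45.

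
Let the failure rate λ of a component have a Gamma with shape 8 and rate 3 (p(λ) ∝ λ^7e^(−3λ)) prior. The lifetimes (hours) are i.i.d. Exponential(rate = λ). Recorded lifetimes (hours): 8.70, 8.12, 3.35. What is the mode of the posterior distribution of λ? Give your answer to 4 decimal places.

λ̂_MAP = 0.4316

The Exponential(rate=λ) likelihood is ∝ λ^n e^(−λΣtᵢ). Here n = 3 and Σtᵢ = 8.70 + 8.12 + 3.35 = 20.17.
Posterior ∝ λ^7e^(−3λ) · λ^3e^(−20.17λ) = λ^10e^(−23.17λ), i.e. Gamma(11, 23.17).
Mode = (a−1)/b = 10/23.17 ≈ 0.4316.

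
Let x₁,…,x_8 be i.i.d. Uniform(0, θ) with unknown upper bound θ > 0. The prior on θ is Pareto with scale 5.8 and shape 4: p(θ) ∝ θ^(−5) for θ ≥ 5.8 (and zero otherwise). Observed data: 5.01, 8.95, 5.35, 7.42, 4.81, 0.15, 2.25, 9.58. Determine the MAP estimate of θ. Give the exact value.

θ̂_MAP = 9.58

The Uniform(0, θ) likelihood is θ^(−n) for θ ≥ max(xᵢ), zero otherwise. Here max(xᵢ) = 9.58.
Posterior ∝ θ^(−5) · θ^(−8) = θ^(−13) on θ ≥ max(5.8, 9.58) = 9.58.
This density is strictly decreasing in θ, so the posterior mode lies at the lower boundary of the support.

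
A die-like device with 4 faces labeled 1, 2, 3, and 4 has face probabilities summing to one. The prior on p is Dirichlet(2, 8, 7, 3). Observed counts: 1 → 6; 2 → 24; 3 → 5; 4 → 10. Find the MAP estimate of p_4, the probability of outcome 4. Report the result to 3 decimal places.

The posterior is Dirichlet(αᵢ + nᵢ) = Dirichlet(8, 32, 12, 13).
For a Dirichlet(a₁,…,a_K) with all aᵢ > 1, the mode has j-th component (aⱼ − 1)/(Σaᵢ − K).
Here Σaᵢ = 65 and K = 4, so p_4 = (13 − 1)/(65 − 4) = 12/61 ≈ 0.197.

MAP estimate: 0.197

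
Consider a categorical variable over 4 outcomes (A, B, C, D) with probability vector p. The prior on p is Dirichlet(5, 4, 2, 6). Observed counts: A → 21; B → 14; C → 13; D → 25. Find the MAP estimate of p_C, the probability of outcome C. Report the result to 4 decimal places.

MAP estimate of p_C = 0.1628

The posterior is Dirichlet(αᵢ + nᵢ) = Dirichlet(26, 18, 15, 31).
For a Dirichlet(a₁,…,a_K) with all aᵢ > 1, the mode has j-th component (aⱼ − 1)/(Σaᵢ − K).
Here Σaᵢ = 90 and K = 4, so p_C = (15 − 1)/(90 − 4) = 14/86 ≈ 0.1628.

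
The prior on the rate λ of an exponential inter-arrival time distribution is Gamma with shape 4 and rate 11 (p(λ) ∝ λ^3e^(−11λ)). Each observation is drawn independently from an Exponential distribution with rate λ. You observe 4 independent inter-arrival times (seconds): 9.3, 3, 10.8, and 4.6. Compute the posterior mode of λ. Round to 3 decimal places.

λ̂_MAP = 0.181

The Exponential(rate=λ) likelihood is ∝ λ^n e^(−λΣtᵢ). Here n = 4 and Σtᵢ = 9.3 + 3 + 10.8 + 4.6 = 27.7.
Posterior ∝ λ^3e^(−11λ) · λ^4e^(−27.7λ) = λ^7e^(−38.7λ), i.e. Gamma(8, 38.7).
Mode = (a−1)/b = 7/38.7 ≈ 0.181.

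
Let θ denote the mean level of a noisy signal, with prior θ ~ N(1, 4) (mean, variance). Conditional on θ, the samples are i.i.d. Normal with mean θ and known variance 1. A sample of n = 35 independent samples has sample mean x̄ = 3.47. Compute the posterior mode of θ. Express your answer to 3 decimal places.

θ̂_MAP = 3.452

n = 35, x̄ = 3.47.
For a Normal prior and Normal likelihood with known variance, the posterior is Normal; its mode equals its mean, the precision-weighted average.
Prior precision 1/σ₀² = 1/4 = 0.25; data precision n/σ² = 35/1 = 35.
θ̂ = (0.25·1 + 35·3.47) / (0.25 + 35) = 121.7/35.25 = 2434/705 ≈ 3.452.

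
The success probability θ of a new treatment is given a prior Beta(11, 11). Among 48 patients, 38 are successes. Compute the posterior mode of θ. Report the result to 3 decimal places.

θ̂_MAP = 0.706

Prior: Beta(11, 11).
Data: 38 successes in 48 trials. The binomial likelihood contributes θ^38(1−θ)^10, so the posterior is Beta(11+38, 11+10) = Beta(49, 21).
For Beta(a, b) with a, b > 1 the mode is (a−1)/(a+b−2) = 48/68 ≈ 0.706.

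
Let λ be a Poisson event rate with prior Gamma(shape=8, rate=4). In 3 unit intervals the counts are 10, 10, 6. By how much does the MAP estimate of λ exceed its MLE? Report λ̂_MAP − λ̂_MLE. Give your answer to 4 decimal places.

Σxᵢ = 26. Posterior is Gamma(34, 7); MAP = (34−1)/7 = 33/7 ≈ 4.71429.
MLE = x̄ = 26/3 ≈ 8.66667.
Difference = 33/7 − 26/3 = -83/21 ≈ -3.9524.

MAP − MLE = -3.9524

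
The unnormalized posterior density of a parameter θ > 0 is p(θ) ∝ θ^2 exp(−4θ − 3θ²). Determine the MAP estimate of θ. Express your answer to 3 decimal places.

ℓ'(θ) = 2/θ − 4 − 6θ. Setting this to zero and multiplying by θ: 6θ² + 4θ − 2 = 0.
θ = (−4 + √(4² + 4·6·2)) / (2·6) = (−4 + √64) / 12 = (−4 + 8)/12 = 1/3.
ℓ''(θ) = −2/θ² − 6 < 0, confirming a maximum.

θ̂_MAP = 0.333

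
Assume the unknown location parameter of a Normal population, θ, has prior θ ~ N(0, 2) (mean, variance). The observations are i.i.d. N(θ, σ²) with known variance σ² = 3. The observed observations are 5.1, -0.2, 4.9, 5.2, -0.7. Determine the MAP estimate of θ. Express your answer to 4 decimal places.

n = 5; x̄ = (5.1 + (-0.2) + 4.9 + 5.2 + (-0.7))/5 = 14.3/5 = 2.86.
For a Normal prior and Normal likelihood with known variance, the posterior is Normal; its mode equals its mean, the precision-weighted average.
Prior precision 1/σ₀² = 1/2 = 0.5; data precision n/σ² = 5/3.
θ̂ = (0.5·0 + (5/3)·2.86) / (0.5 + 5/3) = (143/30)/(13/6) = 2.2000.

θ̂_MAP = 2.2000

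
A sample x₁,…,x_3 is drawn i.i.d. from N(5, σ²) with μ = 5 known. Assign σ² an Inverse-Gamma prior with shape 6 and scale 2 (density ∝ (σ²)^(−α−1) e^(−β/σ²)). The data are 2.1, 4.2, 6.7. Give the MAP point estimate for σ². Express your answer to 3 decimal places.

σ̂²_MAP = 0.938

Sum of squared deviations about the known mean: SS = (2.1−5)² + (4.2−5)² + (6.7−5)² = 11.94.
The Normal likelihood contributes (σ²)^(−n/2) exp(−SS/(2σ²)), so the posterior is Inverse-Gamma(α + n/2, β + SS/2) = Inverse-Gamma(7.5, 7.97).
The mode of Inverse-Gamma(a, b) is b/(a+1) = 7.97/8.5 ≈ 0.938.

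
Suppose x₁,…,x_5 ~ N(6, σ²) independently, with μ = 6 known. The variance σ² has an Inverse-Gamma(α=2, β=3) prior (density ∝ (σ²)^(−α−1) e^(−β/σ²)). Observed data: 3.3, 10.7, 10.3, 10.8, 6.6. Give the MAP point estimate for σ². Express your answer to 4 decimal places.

σ̂²_MAP = 7.0245

Sum of squared deviations about the known mean: SS = (3.3−6)² + (10.7−6)² + (10.3−6)² + (10.8−6)² + (6.6−6)² = 71.27.
The Normal likelihood contributes (σ²)^(−n/2) exp(−SS/(2σ²)), so the posterior is Inverse-Gamma(α + n/2, β + SS/2) = Inverse-Gamma(4.5, 38.635).
The mode of Inverse-Gamma(a, b) is b/(a+1) = 38.635/5.5 ≈ 7.0245.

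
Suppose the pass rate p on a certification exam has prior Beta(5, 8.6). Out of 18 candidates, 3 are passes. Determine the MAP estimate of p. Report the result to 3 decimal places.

Prior: Beta(5, 8.6).
Data: 3 successes in 18 trials. The binomial likelihood contributes p^3(1−p)^15, so the posterior is Beta(5+3, 8.6+15) = Beta(8, 23.6).
For Beta(a, b) with a, b > 1 the mode is (a−1)/(a+b−2) = 7/29.6 ≈ 0.236.

p̂_MAP = 0.236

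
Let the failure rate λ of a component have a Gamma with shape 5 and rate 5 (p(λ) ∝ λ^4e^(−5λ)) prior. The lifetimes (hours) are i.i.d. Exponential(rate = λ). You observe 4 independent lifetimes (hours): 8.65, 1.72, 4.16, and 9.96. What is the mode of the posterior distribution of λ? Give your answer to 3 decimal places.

λ̂_MAP = 0.271

The Exponential(rate=λ) likelihood is ∝ λ^n e^(−λΣtᵢ). Here n = 4 and Σtᵢ = 8.65 + 1.72 + 4.16 + 9.96 = 24.49.
Posterior ∝ λ^4e^(−5λ) · λ^4e^(−24.49λ) = λ^8e^(−29.49λ), i.e. Gamma(9, 29.49).
Mode = (a−1)/b = 8/29.49 ≈ 0.271.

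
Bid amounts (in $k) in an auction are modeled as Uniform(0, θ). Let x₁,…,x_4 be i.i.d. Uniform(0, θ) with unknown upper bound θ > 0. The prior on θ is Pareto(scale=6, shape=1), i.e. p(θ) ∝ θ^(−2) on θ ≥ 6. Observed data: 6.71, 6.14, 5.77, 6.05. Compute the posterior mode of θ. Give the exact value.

θ̂_MAP = 6.71

The Uniform(0, θ) likelihood is θ^(−n) for θ ≥ max(xᵢ), zero otherwise. Here max(xᵢ) = 6.71.
Posterior ∝ θ^(−2) · θ^(−4) = θ^(−6) on θ ≥ max(6, 6.71) = 6.71.
This density is strictly decreasing in θ, so the posterior mode lies at the lower boundary of the support.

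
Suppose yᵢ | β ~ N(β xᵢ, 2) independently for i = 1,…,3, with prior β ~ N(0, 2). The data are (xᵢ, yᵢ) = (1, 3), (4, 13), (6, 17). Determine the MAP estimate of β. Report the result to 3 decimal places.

log p(β | y) = −Σ(yᵢ − βxᵢ)²/(2·2) − β²/(2·2) + const.
Setting the derivative to zero: Σxᵢ(yᵢ − βxᵢ)/2 − β/2 = 0, so β = Σxᵢyᵢ / (Σxᵢ² + σ²/τ²).
Σxᵢyᵢ = 1·3 + 4·13 + 6·17 = 157; Σxᵢ² = 53; σ²/τ² = 1.
β̂_MAP = 157 / (53 + 1) = 157/54 ≈ 2.907.

β̂_MAP = 2.907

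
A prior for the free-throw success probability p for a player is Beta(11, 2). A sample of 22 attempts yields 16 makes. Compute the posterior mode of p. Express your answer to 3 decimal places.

p̂_MAP = 0.788

Prior: Beta(11, 2).
Data: 16 successes in 22 trials. The binomial likelihood contributes p^16(1−p)^6, so the posterior is Beta(11+16, 2+6) = Beta(27, 8).
For Beta(a, b) with a, b > 1 the mode is (a−1)/(a+b−2) = 26/33 ≈ 0.788.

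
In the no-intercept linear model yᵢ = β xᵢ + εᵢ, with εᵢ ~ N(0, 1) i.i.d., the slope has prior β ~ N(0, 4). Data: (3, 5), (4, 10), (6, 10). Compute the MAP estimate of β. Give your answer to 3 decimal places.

β̂_MAP = 1.878

log p(β | y) = −Σ(yᵢ − βxᵢ)²/(2·1) − β²/(2·4) + const.
Setting the derivative to zero: Σxᵢ(yᵢ − βxᵢ)/1 − β/4 = 0, so β = Σxᵢyᵢ / (Σxᵢ² + σ²/τ²).
Σxᵢyᵢ = 3·5 + 4·10 + 6·10 = 115; Σxᵢ² = 61; σ²/τ² = 0.25.
β̂_MAP = 115 / (61 + 0.25) = 115/61.25 ≈ 1.878.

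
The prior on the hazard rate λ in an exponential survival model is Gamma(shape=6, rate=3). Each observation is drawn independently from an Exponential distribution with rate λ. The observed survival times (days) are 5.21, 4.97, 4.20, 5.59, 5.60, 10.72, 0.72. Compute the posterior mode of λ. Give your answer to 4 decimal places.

λ̂_MAP = 0.2999

The Exponential(rate=λ) likelihood is ∝ λ^n e^(−λΣtᵢ). Here n = 7 and Σtᵢ = 5.21 + 4.97 + 4.20 + 5.59 + 5.60 + 10.72 + 0.72 = 37.01.
Posterior ∝ λ^5e^(−3λ) · λ^7e^(−37.01λ) = λ^12e^(−40.01λ), i.e. Gamma(13, 40.01).
Mode = (a−1)/b = 12/40.01 ≈ 0.2999.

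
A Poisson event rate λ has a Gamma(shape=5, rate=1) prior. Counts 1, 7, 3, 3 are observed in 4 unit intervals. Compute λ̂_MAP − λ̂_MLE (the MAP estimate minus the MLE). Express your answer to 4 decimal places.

MAP − MLE = 0.1000

Σxᵢ = 14. Posterior is Gamma(19, 5); MAP = (19−1)/5 = 18/5 ≈ 3.60000.
MLE = x̄ = 14/4 ≈ 3.50000.
Difference = 18/5 − 14/4 = 1/10 ≈ 0.1000.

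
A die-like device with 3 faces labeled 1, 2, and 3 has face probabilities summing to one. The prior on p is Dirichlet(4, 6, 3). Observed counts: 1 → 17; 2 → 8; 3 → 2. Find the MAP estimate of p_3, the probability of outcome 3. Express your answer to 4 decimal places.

The posterior is Dirichlet(αᵢ + nᵢ) = Dirichlet(21, 14, 5).
For a Dirichlet(a₁,…,a_K) with all aᵢ > 1, the mode has j-th component (aⱼ − 1)/(Σaᵢ − K).
Here Σaᵢ = 40 and K = 3, so p_3 = (5 − 1)/(40 − 3) = 4/37 ≈ 0.1081.

MAP estimate: 0.1081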